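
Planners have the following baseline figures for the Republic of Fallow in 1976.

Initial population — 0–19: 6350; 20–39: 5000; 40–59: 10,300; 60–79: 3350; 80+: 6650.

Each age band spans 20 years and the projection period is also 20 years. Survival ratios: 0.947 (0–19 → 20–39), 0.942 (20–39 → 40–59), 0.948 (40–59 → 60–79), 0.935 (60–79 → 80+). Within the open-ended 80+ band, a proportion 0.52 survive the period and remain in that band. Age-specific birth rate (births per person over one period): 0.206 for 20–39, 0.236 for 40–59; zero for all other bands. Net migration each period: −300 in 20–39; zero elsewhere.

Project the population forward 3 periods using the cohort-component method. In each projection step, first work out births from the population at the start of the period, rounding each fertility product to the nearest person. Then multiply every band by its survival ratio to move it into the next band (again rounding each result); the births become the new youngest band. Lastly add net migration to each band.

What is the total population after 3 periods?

(Groups numbered youngest = 1 to oldest = 5.)
[period 1]
Births: 5000 * 0.206 = 1030 ; 10300 * 0.236 = 2431 → total 3461
Group 2: 6350 * 0.947 = 6013
Group 3: 5000 * 0.942 = 4710
Group 4: 10300 * 0.948 = 9764
Group 5: 3350 * 0.935 + 6650 * 0.52 = 3132 + 3458 = 6590
Net migration: Group 2 − 300 → 5713
→ [3461, 5713, 4710, 9764, 6590]
[period 2]
Births: 5713 * 0.206 = 1177 ; 4710 * 0.236 = 1112 → total 2289
Group 2: 3461 * 0.947 = 3278
Group 3: 5713 * 0.942 = 5382
Group 4: 4710 * 0.948 = 4465
Group 5: 9764 * 0.935 + 6590 * 0.52 = 9129 + 3427 = 12556
Net migration: Group 2 − 300 → 2978
→ [2289, 2978, 5382, 4465, 12556]
[period 3]
Births: 2978 * 0.206 = 613 ; 5382 * 0.236 = 1270 → total 1883
Group 2: 2289 * 0.947 = 2168
Group 3: 2978 * 0.942 = 2805
Group 4: 5382 * 0.948 = 5102
Group 5: 4465 * 0.935 + 12556 * 0.52 = 4175 + 6529 = 10704
Net migration: Group 2 − 300 → 1868
→ [1883, 1868, 2805, 5102, 10704]
Total after period 3: 1883 + 1868 + 2805 + 5102 + 10704 = 22362

22362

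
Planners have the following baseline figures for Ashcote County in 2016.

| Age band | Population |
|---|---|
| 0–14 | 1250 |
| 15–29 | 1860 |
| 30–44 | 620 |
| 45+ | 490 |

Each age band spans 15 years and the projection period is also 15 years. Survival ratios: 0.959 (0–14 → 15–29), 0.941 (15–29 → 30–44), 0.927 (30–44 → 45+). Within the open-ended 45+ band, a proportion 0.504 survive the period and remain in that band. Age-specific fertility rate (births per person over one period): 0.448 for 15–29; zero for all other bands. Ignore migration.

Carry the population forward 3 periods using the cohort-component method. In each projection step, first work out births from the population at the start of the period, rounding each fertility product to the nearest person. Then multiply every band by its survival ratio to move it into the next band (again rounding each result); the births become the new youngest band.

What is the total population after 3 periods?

3697

[period 1]
Births: 1860 × 0.448 = 833
15–29: 1250 × 0.959 = 1199
30–44: 1860 × 0.941 = 1750
45+: 620 × 0.927 + 490 × 0.504 = 575 + 247 = 822
End of period: [833, 1199, 1750, 822]
[period 2]
Births: 1199 × 0.448 = 537
15–29: 833 × 0.959 = 799
30–44: 1199 × 0.941 = 1128
45+: 1750 × 0.927 + 822 × 0.504 = 1622 + 414 = 2036
End of period: [537, 799, 1128, 2036]
[period 3]
Births: 799 × 0.448 = 358
15–29: 537 × 0.959 = 515
30–44: 799 × 0.941 = 752
45+: 1128 × 0.927 + 2036 × 0.504 = 1046 + 1026 = 2072
End of period: [358, 515, 752, 2072]
Total after period 3: 358 + 515 + 752 + 2072 = 3697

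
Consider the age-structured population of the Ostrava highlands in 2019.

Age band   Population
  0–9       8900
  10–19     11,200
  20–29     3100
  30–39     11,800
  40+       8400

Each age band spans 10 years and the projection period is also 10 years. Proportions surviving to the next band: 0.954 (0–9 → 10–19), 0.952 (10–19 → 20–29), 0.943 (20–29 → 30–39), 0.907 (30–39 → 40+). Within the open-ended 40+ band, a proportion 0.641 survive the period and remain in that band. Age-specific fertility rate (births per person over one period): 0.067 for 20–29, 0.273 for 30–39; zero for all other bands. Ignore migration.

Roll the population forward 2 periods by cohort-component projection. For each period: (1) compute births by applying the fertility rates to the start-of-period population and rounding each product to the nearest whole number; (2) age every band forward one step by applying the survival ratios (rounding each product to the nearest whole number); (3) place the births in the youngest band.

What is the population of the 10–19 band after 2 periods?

3271

[period 1]
Births: 3100 × 0.067 = 208, 11800 × 0.273 = 3221 → 3429
10–19: 8900 × 0.954 = 8491
20–29: 11200 × 0.952 = 10662
30–39: 3100 × 0.943 = 2923
40+: 11800 × 0.907 + 8400 × 0.641 = 10703 + 5384 = 16087
Population now: 0–9=3429, 10–19=8491, 20–29=10662, 30–39=2923, 40+=16087
[period 2]
Births: 10662 × 0.067 = 714, 2923 × 0.273 = 798 → 1512
10–19: 3429 × 0.954 = 3271
20–29: 8491 × 0.952 = 8083
30–39: 10662 × 0.943 = 10054
40+: 2923 × 0.907 + 16087 × 0.641 = 2651 + 10312 = 12963
Population now: 0–9=1512, 10–19=3271, 20–29=8083, 30–39=10054, 40+=12963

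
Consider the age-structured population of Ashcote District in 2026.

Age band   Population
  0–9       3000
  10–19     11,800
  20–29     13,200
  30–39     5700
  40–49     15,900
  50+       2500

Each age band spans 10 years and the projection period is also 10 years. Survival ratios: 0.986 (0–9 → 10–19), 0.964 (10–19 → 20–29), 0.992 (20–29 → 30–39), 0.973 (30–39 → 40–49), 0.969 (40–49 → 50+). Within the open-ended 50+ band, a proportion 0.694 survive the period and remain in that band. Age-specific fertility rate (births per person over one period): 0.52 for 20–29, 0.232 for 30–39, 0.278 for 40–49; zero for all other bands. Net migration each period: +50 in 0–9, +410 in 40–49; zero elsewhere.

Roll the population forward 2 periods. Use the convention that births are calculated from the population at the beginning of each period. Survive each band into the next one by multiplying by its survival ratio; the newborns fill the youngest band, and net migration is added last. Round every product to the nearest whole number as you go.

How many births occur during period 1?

12606

Call the bands 1 to 6, youngest first.
After projecting period 1:
Births: 13200 × 0.52 = 6864  |  5700 × 0.232 = 1322  |  15900 × 0.278 = 4420 → total 12606
Band 2: 3000 × 0.986 = 2958
Band 3: 11800 × 0.964 = 11375
Band 4: 13200 × 0.992 = 13094
Band 5: 5700 × 0.973 = 5546
Band 6: 15900 × 0.969 + 2500 × 0.694 = 15407 + 1735 = 17142
Net migration: Band 1 + 50 → 12656; Band 5 + 410 → 5956
Giving 12656 / 2958 / 11375 / 13094 / 5956 / 17142.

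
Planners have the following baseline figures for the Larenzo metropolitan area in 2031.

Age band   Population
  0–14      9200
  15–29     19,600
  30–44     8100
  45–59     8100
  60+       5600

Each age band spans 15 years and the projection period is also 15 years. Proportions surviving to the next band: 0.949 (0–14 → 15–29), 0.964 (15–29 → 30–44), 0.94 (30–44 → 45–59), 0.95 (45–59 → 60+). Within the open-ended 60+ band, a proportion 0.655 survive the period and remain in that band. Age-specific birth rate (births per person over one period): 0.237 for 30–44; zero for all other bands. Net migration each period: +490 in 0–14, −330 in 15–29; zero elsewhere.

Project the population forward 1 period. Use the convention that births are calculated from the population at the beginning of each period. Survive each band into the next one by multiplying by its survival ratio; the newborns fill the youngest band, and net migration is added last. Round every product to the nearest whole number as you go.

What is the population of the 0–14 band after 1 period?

Period 1:
Births: 8100 × 0.237 = 1920
15–29: 9200 × 0.949 = 8731
30–44: 19600 × 0.964 = 18894
45–59: 8100 × 0.94 = 7614
60+: 8100 × 0.95 + 5600 × 0.655 = 7695 + 3668 = 11363
Net migration: 0–14 + 490 → 2410; 15–29 − 330 → 8401
Population now: 0–14=2410, 15–29=8401, 30–44=18894, 45–59=7614, 60+=11363

2410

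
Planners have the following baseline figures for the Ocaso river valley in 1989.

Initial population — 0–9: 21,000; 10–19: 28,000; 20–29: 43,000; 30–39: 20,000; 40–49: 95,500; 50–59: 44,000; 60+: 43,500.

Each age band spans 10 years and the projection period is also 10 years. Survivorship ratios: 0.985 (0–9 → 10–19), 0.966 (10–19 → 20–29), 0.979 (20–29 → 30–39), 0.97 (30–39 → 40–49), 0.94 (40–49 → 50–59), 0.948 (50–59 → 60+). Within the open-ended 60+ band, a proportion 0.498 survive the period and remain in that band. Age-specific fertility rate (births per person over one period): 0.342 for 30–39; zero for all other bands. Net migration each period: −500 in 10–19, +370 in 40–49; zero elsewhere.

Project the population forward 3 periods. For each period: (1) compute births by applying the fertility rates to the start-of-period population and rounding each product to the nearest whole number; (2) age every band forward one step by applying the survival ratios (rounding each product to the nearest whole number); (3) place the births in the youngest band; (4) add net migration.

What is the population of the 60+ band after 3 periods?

Period 1.
Births: 20000 × 0.342 = 6840
10–19: 21000 × 0.985 = 20685
20–29: 28000 × 0.966 = 27048
30–39: 43000 × 0.979 = 42097
40–49: 20000 × 0.97 = 19400
50–59: 95500 × 0.94 = 89770
60+: 44000 × 0.948 + 43500 × 0.498 = 41712 + 21663 = 63375
Net migration: 10–19 − 500 → 20185; 40–49 + 370 → 19770
End of period: [6840, 20185, 27048, 42097, 19770, 89770, 63375]
Period 2.
Births: 42097 × 0.342 = 14397
10–19: 6840 × 0.985 = 6737
20–29: 20185 × 0.966 = 19499
30–39: 27048 × 0.979 = 26480
40–49: 42097 × 0.97 = 40834
50–59: 19770 × 0.94 = 18584
60+: 89770 × 0.948 + 63375 × 0.498 = 85102 + 31561 = 116663
Net migration: 10–19 − 500 → 6237; 40–49 + 370 → 41204
End of period: [14397, 6237, 19499, 26480, 41204, 18584, 116663]
Period 3.
Births: 26480 × 0.342 = 9056
10–19: 14397 × 0.985 = 14181
20–29: 6237 × 0.966 = 6025
30–39: 19499 × 0.979 = 19090
40–49: 26480 × 0.97 = 25686
50–59: 41204 × 0.94 = 38732
60+: 18584 × 0.948 + 116663 × 0.498 = 17618 + 58098 = 75716
Net migration: 10–19 − 500 → 13681; 40–49 + 370 → 26056
End of period: [9056, 13681, 6025, 19090, 26056, 38732, 75716]

75716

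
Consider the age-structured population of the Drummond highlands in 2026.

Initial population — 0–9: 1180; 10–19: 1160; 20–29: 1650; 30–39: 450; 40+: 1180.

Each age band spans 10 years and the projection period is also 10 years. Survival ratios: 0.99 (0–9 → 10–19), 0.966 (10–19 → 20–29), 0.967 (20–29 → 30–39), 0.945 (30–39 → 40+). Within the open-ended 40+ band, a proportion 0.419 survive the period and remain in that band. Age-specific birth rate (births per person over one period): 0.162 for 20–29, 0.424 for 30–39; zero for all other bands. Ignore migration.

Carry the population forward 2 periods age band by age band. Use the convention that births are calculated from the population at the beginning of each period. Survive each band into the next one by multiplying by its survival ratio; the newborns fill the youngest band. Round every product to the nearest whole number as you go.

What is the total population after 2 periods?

— Period 1 —
Births: 1650 × 0.162 = 267 ; 450 × 0.424 = 191 — total 458
10–19: 1180 × 0.99 = 1168
20–29: 1160 × 0.966 = 1121
30–39: 1650 × 0.967 = 1596
40+: 450 × 0.945 + 1180 × 0.419 = 425 + 494 = 919
Giving 458 / 1168 / 1121 / 1596 / 919.
— Period 2 —
Births: 1121 × 0.162 = 182 ; 1596 × 0.424 = 677 — total 859
10–19: 458 × 0.99 = 453
20–29: 1168 × 0.966 = 1128
30–39: 1121 × 0.967 = 1084
40+: 1596 × 0.945 + 919 × 0.419 = 1508 + 385 = 1893
Giving 859 / 453 / 1128 / 1084 / 1893.
Total after period 2: 859 + 453 + 1128 + 1084 + 1893 = 5417

5417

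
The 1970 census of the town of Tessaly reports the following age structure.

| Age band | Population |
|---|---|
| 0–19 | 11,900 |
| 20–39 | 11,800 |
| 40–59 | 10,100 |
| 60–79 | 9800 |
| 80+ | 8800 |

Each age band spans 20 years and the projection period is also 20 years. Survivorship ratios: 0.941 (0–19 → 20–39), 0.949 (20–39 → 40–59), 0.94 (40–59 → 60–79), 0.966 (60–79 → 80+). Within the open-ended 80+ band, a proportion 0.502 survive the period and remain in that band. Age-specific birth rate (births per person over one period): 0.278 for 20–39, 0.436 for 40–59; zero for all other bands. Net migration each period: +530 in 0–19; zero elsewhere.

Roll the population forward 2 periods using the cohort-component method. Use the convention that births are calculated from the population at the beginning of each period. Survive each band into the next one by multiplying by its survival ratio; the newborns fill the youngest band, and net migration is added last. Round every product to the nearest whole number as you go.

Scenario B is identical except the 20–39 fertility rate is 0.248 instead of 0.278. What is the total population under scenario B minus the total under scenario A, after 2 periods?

Period 1:
Births: 11800 × 0.278 = 3280, 10100 × 0.436 = 4404 → 7684
20–39: 11900 × 0.941 = 11198
40–59: 11800 × 0.949 = 11198
60–79: 10100 × 0.94 = 9494
80+: 9800 × 0.966 + 8800 × 0.502 = 9467 + 4418 = 13885
Net migration: 0–19 + 530 → 8214
→ [8214, 11198, 11198, 9494, 13885]
Period 2:
Births: 11198 × 0.278 = 3113, 11198 × 0.436 = 4882 → 7995
20–39: 8214 × 0.941 = 7729
40–59: 11198 × 0.949 = 10627
60–79: 11198 × 0.94 = 10526
80+: 9494 × 0.966 + 13885 × 0.502 = 9171 + 6970 = 16141
Net migration: 0–19 + 530 → 8525
→ [8525, 7729, 10627, 10526, 16141]
Scenario A total after 2 periods: 53548
Scenario B projection —
Period 1:
Births: 11800 × 0.248 = 2926, 10100 × 0.436 = 4404 → 7330
20–39: 11900 × 0.941 = 11198
40–59: 11800 × 0.949 = 11198
60–79: 10100 × 0.94 = 9494
80+: 9800 × 0.966 + 8800 × 0.502 = 9467 + 4418 = 13885
Net migration: 0–19 + 530 → 7860
→ [7860, 11198, 11198, 9494, 13885]
Period 2:
Births: 11198 × 0.248 = 2777, 11198 × 0.436 = 4882 → 7659
20–39: 7860 × 0.941 = 7396
40–59: 11198 × 0.949 = 10627
60–79: 11198 × 0.94 = 10526
80+: 9494 × 0.966 + 13885 × 0.502 = 9171 + 6970 = 16141
Net migration: 0–19 + 530 → 8189
→ [8189, 7396, 10627, 10526, 16141]
Scenario B total after 2 periods: 52879
Difference B − A = 52879 − 53548 = -669

-669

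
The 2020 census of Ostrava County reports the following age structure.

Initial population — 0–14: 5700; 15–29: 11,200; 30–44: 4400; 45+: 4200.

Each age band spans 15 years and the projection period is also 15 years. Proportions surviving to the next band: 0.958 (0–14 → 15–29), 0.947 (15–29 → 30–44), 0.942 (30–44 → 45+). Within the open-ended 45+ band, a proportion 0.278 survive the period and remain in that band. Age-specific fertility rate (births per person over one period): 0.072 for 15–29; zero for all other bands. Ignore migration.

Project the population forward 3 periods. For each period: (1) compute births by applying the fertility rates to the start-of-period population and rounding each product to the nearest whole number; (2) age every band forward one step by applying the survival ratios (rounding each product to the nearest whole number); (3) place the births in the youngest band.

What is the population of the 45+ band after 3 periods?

Numbering the bands 1..4 from youngest to oldest:
[period 1]
Births: 11200 × 0.072 = 806
Band 2: 5700 × 0.958 = 5461
Band 3: 11200 × 0.947 = 10606
Band 4: 4400 × 0.942 + 4200 × 0.278 = 4145 + 1168 = 5313
Population now: 0–14=806, 15–29=5461, 30–44=10606, 45+=5313
[period 2]
Births: 5461 × 0.072 = 393
Band 2: 806 × 0.958 = 772
Band 3: 5461 × 0.947 = 5172
Band 4: 10606 × 0.942 + 5313 × 0.278 = 9991 + 1477 = 11468
Population now: 0–14=393, 15–29=772, 30–44=5172, 45+=11468
[period 3]
Births: 772 × 0.072 = 56
Band 2: 393 × 0.958 = 376
Band 3: 772 × 0.947 = 731
Band 4: 5172 × 0.942 + 11468 × 0.278 = 4872 + 3188 = 8060
Population now: 0–14=56, 15–29=376, 30–44=731, 45+=8060

8060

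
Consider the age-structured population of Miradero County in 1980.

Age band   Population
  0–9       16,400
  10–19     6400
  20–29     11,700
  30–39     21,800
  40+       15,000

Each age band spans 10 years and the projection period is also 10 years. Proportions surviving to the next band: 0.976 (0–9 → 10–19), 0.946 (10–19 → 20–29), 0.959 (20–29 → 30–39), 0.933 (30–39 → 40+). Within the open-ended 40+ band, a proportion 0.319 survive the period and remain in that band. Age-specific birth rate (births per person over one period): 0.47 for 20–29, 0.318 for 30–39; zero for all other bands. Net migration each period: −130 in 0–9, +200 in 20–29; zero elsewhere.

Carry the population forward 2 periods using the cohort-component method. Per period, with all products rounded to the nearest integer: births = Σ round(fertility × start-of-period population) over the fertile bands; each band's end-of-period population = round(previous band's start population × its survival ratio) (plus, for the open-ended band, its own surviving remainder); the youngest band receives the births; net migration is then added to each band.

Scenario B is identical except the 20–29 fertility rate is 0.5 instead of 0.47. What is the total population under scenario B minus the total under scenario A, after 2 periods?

530

Numbering the groups 1..5 from youngest to oldest:
After projecting period 1:
Births: 11700 * 0.47 = 5499 ; 21800 * 0.318 = 6932 → total 12431
Group 2: 16400 * 0.976 = 16006
Group 3: 6400 * 0.946 = 6054
Group 4: 11700 * 0.959 = 11220
Group 5: 21800 * 0.933 + 15000 * 0.319 = 20339 + 4785 = 25124
Net migration: Group 1 − 130 → 12301; Group 3 + 200 → 6254
→ [12301, 16006, 6254, 11220, 25124]
After projecting period 2:
Births: 6254 * 0.47 = 2939 ; 11220 * 0.318 = 3568 → total 6507
Group 2: 12301 * 0.976 = 12006
Group 3: 16006 * 0.946 = 15142
Group 4: 6254 * 0.959 = 5998
Group 5: 11220 * 0.933 + 25124 * 0.319 = 10468 + 8015 = 18483
Net migration: Group 1 − 130 → 6377; Group 3 + 200 → 15342
→ [6377, 12006, 15342, 5998, 18483]
Scenario A total after 2 periods: 58206
Scenario B projection —
After projecting period 1:
Births: 11700 * 0.5 = 5850 ; 21800 * 0.318 = 6932 → total 12782
Group 2: 16400 * 0.976 = 16006
Group 3: 6400 * 0.946 = 6054
Group 4: 11700 * 0.959 = 11220
Group 5: 21800 * 0.933 + 15000 * 0.319 = 20339 + 4785 = 25124
Net migration: Group 1 − 130 → 12652; Group 3 + 200 → 6254
→ [12652, 16006, 6254, 11220, 25124]
After projecting period 2:
Births: 6254 * 0.5 = 3127 ; 11220 * 0.318 = 3568 → total 6695
Group 2: 12652 * 0.976 = 12348
Group 3: 16006 * 0.946 = 15142
Group 4: 6254 * 0.959 = 5998
Group 5: 11220 * 0.933 + 25124 * 0.319 = 10468 + 8015 = 18483
Net migration: Group 1 − 130 → 6565; Group 3 + 200 → 15342
→ [6565, 12348, 15342, 5998, 18483]
Scenario B total after 2 periods: 58736
Difference B − A = 58736 − 58206 = 530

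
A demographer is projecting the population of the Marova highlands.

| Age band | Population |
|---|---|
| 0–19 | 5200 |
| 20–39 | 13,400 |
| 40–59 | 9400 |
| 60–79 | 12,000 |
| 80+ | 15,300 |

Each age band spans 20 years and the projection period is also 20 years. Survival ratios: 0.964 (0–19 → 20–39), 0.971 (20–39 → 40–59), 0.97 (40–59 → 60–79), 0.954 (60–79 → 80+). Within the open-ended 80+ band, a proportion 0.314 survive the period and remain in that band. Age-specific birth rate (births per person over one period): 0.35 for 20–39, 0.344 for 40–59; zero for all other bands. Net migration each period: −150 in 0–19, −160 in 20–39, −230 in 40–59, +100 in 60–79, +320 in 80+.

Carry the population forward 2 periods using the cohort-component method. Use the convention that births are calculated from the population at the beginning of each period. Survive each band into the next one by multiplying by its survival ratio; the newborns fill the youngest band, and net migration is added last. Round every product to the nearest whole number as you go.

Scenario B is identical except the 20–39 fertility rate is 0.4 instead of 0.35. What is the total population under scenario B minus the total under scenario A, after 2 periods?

Period 1:
Births: 13400 × 0.35 = 4690, 9400 × 0.344 = 3234 → 7924
20–39: 5200 × 0.964 = 5013
40–59: 13400 × 0.971 = 13011
60–79: 9400 × 0.97 = 9118
80+: 12000 × 0.954 + 15300 × 0.314 = 11448 + 4804 = 16252
Net migration: 0–19 − 150 → 7774; 20–39 − 160 → 4853; 40–59 − 230 → 12781; 60–79 + 100 → 9218; 80+ + 320 → 16572
Population now: 0–19=7774, 20–39=4853, 40–59=12781, 60–79=9218, 80+=16572
Period 2:
Births: 4853 × 0.35 = 1699, 12781 × 0.344 = 4397 → 6096
20–39: 7774 × 0.964 = 7494
40–59: 4853 × 0.971 = 4712
60–79: 12781 × 0.97 = 12398
80+: 9218 × 0.954 + 16572 × 0.314 = 8794 + 5204 = 13998
Net migration: 0–19 − 150 → 5946; 20–39 − 160 → 7334; 40–59 − 230 → 4482; 60–79 + 100 → 12498; 80+ + 320 → 14318
Population now: 0–19=5946, 20–39=7334, 40–59=4482, 60–79=12498, 80+=14318
Scenario A total after 2 periods: 44578
Scenario B projection —
Period 1:
Births: 13400 × 0.4 = 5360, 9400 × 0.344 = 3234 → 8594
20–39: 5200 × 0.964 = 5013
40–59: 13400 × 0.971 = 13011
60–79: 9400 × 0.97 = 9118
80+: 12000 × 0.954 + 15300 × 0.314 = 11448 + 4804 = 16252
Net migration: 0–19 − 150 → 8444; 20–39 − 160 → 4853; 40–59 − 230 → 12781; 60–79 + 100 → 9218; 80+ + 320 → 16572
Population now: 0–19=8444, 20–39=4853, 40–59=12781, 60–79=9218, 80+=16572
Period 2:
Births: 4853 × 0.4 = 1941, 12781 × 0.344 = 4397 → 6338
20–39: 8444 × 0.964 = 8140
40–59: 4853 × 0.971 = 4712
60–79: 12781 × 0.97 = 12398
80+: 9218 × 0.954 + 16572 × 0.314 = 8794 + 5204 = 13998
Net migration: 0–19 − 150 → 6188; 20–39 − 160 → 7980; 40–59 − 230 → 4482; 60–79 + 100 → 12498; 80+ + 320 → 14318
Population now: 0–19=6188, 20–39=7980, 40–59=4482, 60–79=12498, 80+=14318
Scenario B total after 2 periods: 45466
Difference B − A = 45466 − 44578 = 888

888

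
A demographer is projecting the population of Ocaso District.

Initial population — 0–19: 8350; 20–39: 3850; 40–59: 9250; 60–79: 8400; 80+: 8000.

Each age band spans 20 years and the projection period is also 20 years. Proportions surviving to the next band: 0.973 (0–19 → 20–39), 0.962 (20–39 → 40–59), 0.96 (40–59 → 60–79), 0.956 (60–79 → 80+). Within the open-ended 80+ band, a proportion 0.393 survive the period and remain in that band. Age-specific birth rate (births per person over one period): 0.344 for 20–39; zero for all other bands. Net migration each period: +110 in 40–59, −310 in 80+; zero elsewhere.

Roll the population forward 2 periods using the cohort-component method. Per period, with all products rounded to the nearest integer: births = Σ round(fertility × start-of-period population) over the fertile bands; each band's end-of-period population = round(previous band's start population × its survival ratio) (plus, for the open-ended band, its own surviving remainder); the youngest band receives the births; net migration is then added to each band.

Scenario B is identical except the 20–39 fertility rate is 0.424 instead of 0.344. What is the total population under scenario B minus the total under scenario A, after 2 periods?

950

[period 1]
Births: 3850 * 0.344 = 1324
20–39: 8350 * 0.973 = 8125
40–59: 3850 * 0.962 = 3704
60–79: 9250 * 0.96 = 8880
80+: 8400 * 0.956 + 8000 * 0.393 = 8030 + 3144 = 11174
Net migration: 40–59 + 110 → 3814; 80+ − 310 → 10864
Population now: 0–19=1324, 20–39=8125, 40–59=3814, 60–79=8880, 80+=10864
[period 2]
Births: 8125 * 0.344 = 2795
20–39: 1324 * 0.973 = 1288
40–59: 8125 * 0.962 = 7816
60–79: 3814 * 0.96 = 3661
80+: 8880 * 0.956 + 10864 * 0.393 = 8489 + 4270 = 12759
Net migration: 40–59 + 110 → 7926; 80+ − 310 → 12449
Population now: 0–19=2795, 20–39=1288, 40–59=7926, 60–79=3661, 80+=12449
Scenario A total after 2 periods: 28119
Scenario B projection —
[period 1]
Births: 3850 * 0.424 = 1632
20–39: 8350 * 0.973 = 8125
40–59: 3850 * 0.962 = 3704
60–79: 9250 * 0.96 = 8880
80+: 8400 * 0.956 + 8000 * 0.393 = 8030 + 3144 = 11174
Net migration: 40–59 + 110 → 3814; 80+ − 310 → 10864
Population now: 0–19=1632, 20–39=8125, 40–59=3814, 60–79=8880, 80+=10864
[period 2]
Births: 8125 * 0.424 = 3445
20–39: 1632 * 0.973 = 1588
40–59: 8125 * 0.962 = 7816
60–79: 3814 * 0.96 = 3661
80+: 8880 * 0.956 + 10864 * 0.393 = 8489 + 4270 = 12759
Net migration: 40–59 + 110 → 7926; 80+ − 310 → 12449
Population now: 0–19=3445, 20–39=1588, 40–59=7926, 60–79=3661, 80+=12449
Scenario B total after 2 periods: 29069
Difference B − A = 29069 − 28119 = 950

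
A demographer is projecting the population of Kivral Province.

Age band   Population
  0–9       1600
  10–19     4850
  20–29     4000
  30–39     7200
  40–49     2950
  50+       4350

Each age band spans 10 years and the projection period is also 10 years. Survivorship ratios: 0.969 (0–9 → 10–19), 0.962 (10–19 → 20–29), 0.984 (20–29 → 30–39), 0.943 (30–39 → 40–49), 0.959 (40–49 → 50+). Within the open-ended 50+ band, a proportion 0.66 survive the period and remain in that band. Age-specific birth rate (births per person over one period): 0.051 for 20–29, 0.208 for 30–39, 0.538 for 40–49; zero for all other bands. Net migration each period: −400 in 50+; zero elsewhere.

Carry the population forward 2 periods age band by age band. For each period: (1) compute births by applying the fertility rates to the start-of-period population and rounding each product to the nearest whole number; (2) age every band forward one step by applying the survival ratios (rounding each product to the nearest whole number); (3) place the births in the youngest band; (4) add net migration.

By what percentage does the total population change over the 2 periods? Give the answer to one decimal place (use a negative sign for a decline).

— Period 1 —
Births: 4000 × 0.051 = 204 ; 7200 × 0.208 = 1498 ; 2950 × 0.538 = 1587 → total 3289
10–19: 1600 × 0.969 = 1550
20–29: 4850 × 0.962 = 4666
30–39: 4000 × 0.984 = 3936
40–49: 7200 × 0.943 = 6790
50+: 2950 × 0.959 + 4350 × 0.66 = 2829 + 2871 = 5700
Net migration: 50+ − 400 → 5300
Population now: 0–9=3289, 10–19=1550, 20–29=4666, 30–39=3936, 40–49=6790, 50+=5300
— Period 2 —
Births: 4666 × 0.051 = 238 ; 3936 × 0.208 = 819 ; 6790 × 0.538 = 3653 → total 4710
10–19: 3289 × 0.969 = 3187
20–29: 1550 × 0.962 = 1491
30–39: 4666 × 0.984 = 4591
40–49: 3936 × 0.943 = 3712
50+: 6790 × 0.959 + 5300 × 0.66 = 6512 + 3498 = 10010
Net migration: 50+ − 400 → 9610
Population now: 0–9=4710, 10–19=3187, 20–29=1491, 30–39=4591, 40–49=3712, 50+=9610
Total: 24950 → 27301; change = 2351; percentage change = 9.4%

9.4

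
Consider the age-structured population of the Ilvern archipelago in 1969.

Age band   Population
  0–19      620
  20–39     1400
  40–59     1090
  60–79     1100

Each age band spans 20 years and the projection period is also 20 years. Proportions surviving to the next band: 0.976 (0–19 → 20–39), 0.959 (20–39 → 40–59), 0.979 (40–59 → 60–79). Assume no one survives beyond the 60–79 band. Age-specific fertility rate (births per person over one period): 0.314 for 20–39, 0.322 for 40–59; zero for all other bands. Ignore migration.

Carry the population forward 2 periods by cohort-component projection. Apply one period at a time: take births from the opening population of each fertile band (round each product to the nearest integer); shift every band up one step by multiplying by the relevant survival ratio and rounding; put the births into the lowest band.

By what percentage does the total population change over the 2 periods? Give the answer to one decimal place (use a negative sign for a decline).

(Bands numbered youngest = 1 to oldest = 4.)
— Period 1 —
Births: 1400 × 0.314 = 440, 1090 × 0.322 = 351 — total 791
Band 2: 620 × 0.976 = 605
Band 3: 1400 × 0.959 = 1343
Band 4: 1090 × 0.979 = 1067
Population now: 0–19=791, 20–39=605, 40–59=1343, 60–79=1067
— Period 2 —
Births: 605 × 0.314 = 190, 1343 × 0.322 = 432 — total 622
Band 2: 791 × 0.976 = 772
Band 3: 605 × 0.959 = 580
Band 4: 1343 × 0.979 = 1315
Population now: 0–19=622, 20–39=772, 40–59=580, 60–79=1315
Total: 4210 → 3289; change = -921; percentage change = -21.9%

-21.9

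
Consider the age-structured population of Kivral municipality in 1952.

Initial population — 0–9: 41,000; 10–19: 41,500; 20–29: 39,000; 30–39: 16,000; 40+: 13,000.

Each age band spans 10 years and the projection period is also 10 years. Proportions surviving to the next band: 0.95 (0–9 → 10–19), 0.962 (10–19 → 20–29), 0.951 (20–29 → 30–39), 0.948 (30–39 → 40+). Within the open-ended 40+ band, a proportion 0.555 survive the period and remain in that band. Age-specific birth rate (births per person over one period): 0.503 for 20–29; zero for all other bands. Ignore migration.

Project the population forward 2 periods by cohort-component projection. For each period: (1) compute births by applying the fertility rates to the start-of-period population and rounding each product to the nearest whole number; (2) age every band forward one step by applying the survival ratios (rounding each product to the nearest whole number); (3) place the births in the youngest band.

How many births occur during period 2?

20081

[period 1]
Births: 39000 × 0.503 = 19617
10–19: 41000 × 0.95 = 38950
20–29: 41500 × 0.962 = 39923
30–39: 39000 × 0.951 = 37089
40+: 16000 × 0.948 + 13000 × 0.555 = 15168 + 7215 = 22383
Population now: 0–9=19617, 10–19=38950, 20–29=39923, 30–39=37089, 40+=22383
[period 2]
Births: 39923 × 0.503 = 20081
10–19: 19617 × 0.95 = 18636
20–29: 38950 × 0.962 = 37470
30–39: 39923 × 0.951 = 37967
40+: 37089 × 0.948 + 22383 × 0.555 = 35160 + 12423 = 47583
Population now: 0–9=20081, 10–19=18636, 20–29=37470, 30–39=37967, 40+=47583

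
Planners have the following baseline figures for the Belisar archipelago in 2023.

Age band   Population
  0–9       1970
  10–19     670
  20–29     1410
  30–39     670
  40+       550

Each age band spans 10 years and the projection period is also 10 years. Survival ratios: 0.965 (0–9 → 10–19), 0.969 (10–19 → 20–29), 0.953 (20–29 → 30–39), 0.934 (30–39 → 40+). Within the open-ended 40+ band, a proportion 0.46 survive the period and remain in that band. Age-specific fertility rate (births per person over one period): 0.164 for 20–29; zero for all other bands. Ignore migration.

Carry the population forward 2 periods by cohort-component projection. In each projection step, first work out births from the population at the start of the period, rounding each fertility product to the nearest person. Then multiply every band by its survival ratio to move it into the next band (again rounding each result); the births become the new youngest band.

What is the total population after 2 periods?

Call the groups 1 to 5, youngest first.
Period 1:
Births: 1410 * 0.164 = 231
Group 2: 1970 * 0.965 = 1901
Group 3: 670 * 0.969 = 649
Group 4: 1410 * 0.953 = 1344
Group 5: 670 * 0.934 + 550 * 0.46 = 626 + 253 = 879
→ [231, 1901, 649, 1344, 879]
Period 2:
Births: 649 * 0.164 = 106
Group 2: 231 * 0.965 = 223
Group 3: 1901 * 0.969 = 1842
Group 4: 649 * 0.953 = 618
Group 5: 1344 * 0.934 + 879 * 0.46 = 1255 + 404 = 1659
→ [106, 223, 1842, 618, 1659]
Total after period 2: 106 + 223 + 1842 + 618 + 1659 = 4448

4448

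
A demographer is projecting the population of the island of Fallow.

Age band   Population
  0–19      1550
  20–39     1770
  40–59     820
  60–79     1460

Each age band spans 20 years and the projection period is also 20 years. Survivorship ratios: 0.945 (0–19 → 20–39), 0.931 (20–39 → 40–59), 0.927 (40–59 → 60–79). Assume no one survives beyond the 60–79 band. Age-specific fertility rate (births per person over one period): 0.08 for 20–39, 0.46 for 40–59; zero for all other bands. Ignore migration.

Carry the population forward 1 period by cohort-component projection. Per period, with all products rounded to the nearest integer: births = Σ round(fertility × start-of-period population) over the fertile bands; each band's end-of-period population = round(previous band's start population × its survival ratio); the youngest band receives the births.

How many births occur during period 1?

Let band 1 be 0–19 through band 4 = 60–79.
— Period 1 —
Births: 1770 × 0.08 = 142  |  820 × 0.46 = 377 → total 519
Band 2: 1550 × 0.945 = 1465
Band 3: 1770 × 0.931 = 1648
Band 4: 820 × 0.927 = 760
End of period: [519, 1465, 1648, 760]

519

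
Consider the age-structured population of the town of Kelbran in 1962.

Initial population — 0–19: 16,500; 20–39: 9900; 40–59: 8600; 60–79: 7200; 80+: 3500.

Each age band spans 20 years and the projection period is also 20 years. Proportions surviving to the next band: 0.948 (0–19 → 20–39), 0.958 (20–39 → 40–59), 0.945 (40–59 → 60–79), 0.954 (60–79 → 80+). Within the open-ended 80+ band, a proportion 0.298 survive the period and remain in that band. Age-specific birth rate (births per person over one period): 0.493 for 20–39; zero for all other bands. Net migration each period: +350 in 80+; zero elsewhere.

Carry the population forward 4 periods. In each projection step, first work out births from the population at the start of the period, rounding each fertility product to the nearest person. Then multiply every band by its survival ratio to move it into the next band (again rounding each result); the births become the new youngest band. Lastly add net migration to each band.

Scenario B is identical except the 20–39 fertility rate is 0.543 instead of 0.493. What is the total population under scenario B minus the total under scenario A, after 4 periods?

2363

Period 1:
Births: 9900 * 0.493 = 4881
20–39: 16500 * 0.948 = 15642
40–59: 9900 * 0.958 = 9484
60–79: 8600 * 0.945 = 8127
80+: 7200 * 0.954 + 3500 * 0.298 = 6869 + 1043 = 7912
Net migration: 80+ + 350 → 8262
End of period: [4881, 15642, 9484, 8127, 8262]
Period 2:
Births: 15642 * 0.493 = 7712
20–39: 4881 * 0.948 = 4627
40–59: 15642 * 0.958 = 14985
60–79: 9484 * 0.945 = 8962
80+: 8127 * 0.954 + 8262 * 0.298 = 7753 + 2462 = 10215
Net migration: 80+ + 350 → 10565
End of period: [7712, 4627, 14985, 8962, 10565]
Period 3:
Births: 4627 * 0.493 = 2281
20–39: 7712 * 0.948 = 7311
40–59: 4627 * 0.958 = 4433
60–79: 14985 * 0.945 = 14161
80+: 8962 * 0.954 + 10565 * 0.298 = 8550 + 3148 = 11698
Net migration: 80+ + 350 → 12048
End of period: [2281, 7311, 4433, 14161, 12048]
Period 4:
Births: 7311 * 0.493 = 3604
20–39: 2281 * 0.948 = 2162
40–59: 7311 * 0.958 = 7004
60–79: 4433 * 0.945 = 4189
80+: 14161 * 0.954 + 12048 * 0.298 = 13510 + 3590 = 17100
Net migration: 80+ + 350 → 17450
End of period: [3604, 2162, 7004, 4189, 17450]
Scenario A total after 4 periods: 34409
Scenario B projection —
Period 1:
Births: 9900 * 0.543 = 5376
20–39: 16500 * 0.948 = 15642
40–59: 9900 * 0.958 = 9484
60–79: 8600 * 0.945 = 8127
80+: 7200 * 0.954 + 3500 * 0.298 = 6869 + 1043 = 7912
Net migration: 80+ + 350 → 8262
End of period: [5376, 15642, 9484, 8127, 8262]
Period 2:
Births: 15642 * 0.543 = 8494
20–39: 5376 * 0.948 = 5096
40–59: 15642 * 0.958 = 14985
60–79: 9484 * 0.945 = 8962
80+: 8127 * 0.954 + 8262 * 0.298 = 7753 + 2462 = 10215
Net migration: 80+ + 350 → 10565
End of period: [8494, 5096, 14985, 8962, 10565]
Period 3:
Births: 5096 * 0.543 = 2767
20–39: 8494 * 0.948 = 8052
40–59: 5096 * 0.958 = 4882
60–79: 14985 * 0.945 = 14161
80+: 8962 * 0.954 + 10565 * 0.298 = 8550 + 3148 = 11698
Net migration: 80+ + 350 → 12048
End of period: [2767, 8052, 4882, 14161, 12048]
Period 4:
Births: 8052 * 0.543 = 4372
20–39: 2767 * 0.948 = 2623
40–59: 8052 * 0.958 = 7714
60–79: 4882 * 0.945 = 4613
80+: 14161 * 0.954 + 12048 * 0.298 = 13510 + 3590 = 17100
Net migration: 80+ + 350 → 17450
End of period: [4372, 2623, 7714, 4613, 17450]
Scenario B total after 4 periods: 36772
Difference B − A = 36772 − 34409 = 2363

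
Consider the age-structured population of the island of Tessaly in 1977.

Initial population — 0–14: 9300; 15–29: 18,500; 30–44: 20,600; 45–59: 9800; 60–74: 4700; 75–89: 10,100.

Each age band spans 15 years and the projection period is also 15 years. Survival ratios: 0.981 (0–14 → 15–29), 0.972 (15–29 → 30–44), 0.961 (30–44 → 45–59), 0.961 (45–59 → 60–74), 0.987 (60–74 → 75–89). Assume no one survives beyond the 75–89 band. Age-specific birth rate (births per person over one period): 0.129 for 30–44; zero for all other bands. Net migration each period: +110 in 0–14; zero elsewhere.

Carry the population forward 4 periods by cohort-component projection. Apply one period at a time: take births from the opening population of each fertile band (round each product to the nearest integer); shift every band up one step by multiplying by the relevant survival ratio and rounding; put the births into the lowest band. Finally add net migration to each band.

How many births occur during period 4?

340

(Bands numbered youngest = 1 to oldest = 6.)
— Period 1 —
Births: 20600 × 0.129 = 2657
Band 2: 9300 × 0.981 = 9123
Band 3: 18500 × 0.972 = 17982
Band 4: 20600 × 0.961 = 19797
Band 5: 9800 × 0.961 = 9418
Band 6: 4700 × 0.987 = 4639
Net migration: Band 1 + 110 → 2767
End of period: [2767, 9123, 17982, 19797, 9418, 4639]
— Period 2 —
Births: 17982 × 0.129 = 2320
Band 2: 2767 × 0.981 = 2714
Band 3: 9123 × 0.972 = 8868
Band 4: 17982 × 0.961 = 17281
Band 5: 19797 × 0.961 = 19025
Band 6: 9418 × 0.987 = 9296
Net migration: Band 1 + 110 → 2430
End of period: [2430, 2714, 8868, 17281, 19025, 9296]
— Period 3 —
Births: 8868 × 0.129 = 1144
Band 2: 2430 × 0.981 = 2384
Band 3: 2714 × 0.972 = 2638
Band 4: 8868 × 0.961 = 8522
Band 5: 17281 × 0.961 = 16607
Band 6: 19025 × 0.987 = 18778
Net migration: Band 1 + 110 → 1254
End of period: [1254, 2384, 2638, 8522, 16607, 18778]
— Period 4 —
Births: 2638 × 0.129 = 340
Band 2: 1254 × 0.981 = 1230
Band 3: 2384 × 0.972 = 2317
Band 4: 2638 × 0.961 = 2535
Band 5: 8522 × 0.961 = 8190
Band 6: 16607 × 0.987 = 16391
Net migration: Band 1 + 110 → 450
End of period: [450, 1230, 2317, 2535, 8190, 16391]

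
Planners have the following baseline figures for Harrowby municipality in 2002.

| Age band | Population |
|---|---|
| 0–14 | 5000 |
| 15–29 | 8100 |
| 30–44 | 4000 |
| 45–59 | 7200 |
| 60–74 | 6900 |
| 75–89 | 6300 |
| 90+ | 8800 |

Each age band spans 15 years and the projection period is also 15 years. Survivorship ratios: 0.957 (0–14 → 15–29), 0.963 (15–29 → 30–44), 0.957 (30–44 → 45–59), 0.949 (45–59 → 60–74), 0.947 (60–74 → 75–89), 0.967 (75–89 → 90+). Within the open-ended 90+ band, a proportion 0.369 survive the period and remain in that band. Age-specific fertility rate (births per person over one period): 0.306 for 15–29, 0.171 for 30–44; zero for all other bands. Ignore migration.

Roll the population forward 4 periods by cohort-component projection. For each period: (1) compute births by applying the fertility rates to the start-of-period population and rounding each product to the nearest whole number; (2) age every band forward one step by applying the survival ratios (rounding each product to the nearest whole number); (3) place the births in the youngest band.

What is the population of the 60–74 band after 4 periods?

Let band 1 be 0–14 through band 7 = 90+.
After projecting period 1:
Births: 8100 × 0.306 = 2479  |  4000 × 0.171 = 684 ⇒ total 3163
Band 2: 5000 × 0.957 = 4785
Band 3: 8100 × 0.963 = 7800
Band 4: 4000 × 0.957 = 3828
Band 5: 7200 × 0.949 = 6833
Band 6: 6900 × 0.947 = 6534
Band 7: 6300 × 0.967 + 8800 × 0.369 = 6092 + 3247 = 9339
Population now: 0–14=3163, 15–29=4785, 30–44=7800, 45–59=3828, 60–74=6833, 75–89=6534, 90+=9339
After projecting period 2:
Births: 4785 × 0.306 = 1464  |  7800 × 0.171 = 1334 ⇒ total 2798
Band 2: 3163 × 0.957 = 3027
Band 3: 4785 × 0.963 = 4608
Band 4: 7800 × 0.957 = 7465
Band 5: 3828 × 0.949 = 3633
Band 6: 6833 × 0.947 = 6471
Band 7: 6534 × 0.967 + 9339 × 0.369 = 6318 + 3446 = 9764
Population now: 0–14=2798, 15–29=3027, 30–44=4608, 45–59=7465, 60–74=3633, 75–89=6471, 90+=9764
After projecting period 3:
Births: 3027 × 0.306 = 926  |  4608 × 0.171 = 788 ⇒ total 1714
Band 2: 2798 × 0.957 = 2678
Band 3: 3027 × 0.963 = 2915
Band 4: 4608 × 0.957 = 4410
Band 5: 7465 × 0.949 = 7084
Band 6: 3633 × 0.947 = 3440
Band 7: 6471 × 0.967 + 9764 × 0.369 = 6257 + 3603 = 9860
Population now: 0–14=1714, 15–29=2678, 30–44=2915, 45–59=4410, 60–74=7084, 75–89=3440, 90+=9860
After projecting period 4:
Births: 2678 × 0.306 = 819  |  2915 × 0.171 = 498 ⇒ total 1317
Band 2: 1714 × 0.957 = 1640
Band 3: 2678 × 0.963 = 2579
Band 4: 2915 × 0.957 = 2790
Band 5: 4410 × 0.949 = 4185
Band 6: 7084 × 0.947 = 6709
Band 7: 3440 × 0.967 + 9860 × 0.369 = 3326 + 3638 = 6964
Population now: 0–14=1317, 15–29=1640, 30–44=2579, 45–59=2790, 60–74=4185, 75–89=6709, 90+=6964

4185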